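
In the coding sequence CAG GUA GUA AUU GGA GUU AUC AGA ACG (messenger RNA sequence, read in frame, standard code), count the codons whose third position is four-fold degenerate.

5

Codon 1 CAG (Gln): third position 2-fold.
Codon 2 GUA (Val): third position 4-fold.
Codon 3 GUA (Val): third position 4-fold.
Codon 4 AUU (Ile): third position 3-fold.
Codon 5 GGA (Gly): third position 4-fold.
Codon 6 GUU (Val): third position 4-fold.
Codon 7 AUC (Ile): third position 3-fold.
Codon 8 AGA (Arg): third position 2-fold.
Codon 9 ACG (Thr): third position 4-fold.
Four-fold degenerate third positions: 5.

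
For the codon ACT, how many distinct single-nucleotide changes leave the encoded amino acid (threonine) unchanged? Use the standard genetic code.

Position 1: none → 0 synonymous.
Position 2: none → 0 synonymous.
Position 3: ACC, ACA, ACG → 3 synonymous.
Total: 0 + 0 + 3 = 3.

3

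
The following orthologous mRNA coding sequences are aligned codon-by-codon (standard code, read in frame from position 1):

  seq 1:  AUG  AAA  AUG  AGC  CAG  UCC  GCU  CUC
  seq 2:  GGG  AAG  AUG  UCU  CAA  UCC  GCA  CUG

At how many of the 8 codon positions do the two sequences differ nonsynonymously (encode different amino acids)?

1

Codon 1: AUG Met / GGG Gly — nonsynonymous.
Codon 2: AAA Lys / AAG Lys — synonymous.
Codon 3: AUG Met / AUG Met — identical.
Codon 4: AGC Ser / UCU Ser — synonymous.
Codon 5: CAG Gln / CAA Gln — synonymous.
Codon 6: UCC Ser / UCC Ser — identical.
Codon 7: GCU Ala / GCA Ala — synonymous.
Codon 8: CUC Leu / CUG Leu — synonymous.
Nonsynonymous differences: 1.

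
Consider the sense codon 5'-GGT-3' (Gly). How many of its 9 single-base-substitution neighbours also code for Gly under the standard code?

Position 1: none → 0 synonymous.
Position 2: none → 0 synonymous.
Position 3: GGC, GGA, GGG → 3 synonymous.
Total: 0 + 0 + 3 = 3.

3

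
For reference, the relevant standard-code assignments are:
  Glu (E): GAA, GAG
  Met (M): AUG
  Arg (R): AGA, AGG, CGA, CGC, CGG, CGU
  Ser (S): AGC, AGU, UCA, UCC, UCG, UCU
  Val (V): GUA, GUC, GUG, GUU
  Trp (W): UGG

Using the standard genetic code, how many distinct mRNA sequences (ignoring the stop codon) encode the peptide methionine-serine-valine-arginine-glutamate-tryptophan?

Met: 1 codon.
Ser: 6 codons.
Val: 4 codons.
Arg: 6 codons.
Glu: 2 codons.
Trp: 1 codon.
1 × 6 × 4 × 6 × 2 × 1 = 288.

288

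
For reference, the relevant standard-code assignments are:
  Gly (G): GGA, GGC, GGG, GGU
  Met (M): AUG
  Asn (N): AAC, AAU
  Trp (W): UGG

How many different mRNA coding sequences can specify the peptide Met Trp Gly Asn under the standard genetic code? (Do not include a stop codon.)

8

Met: 1 codon.
Trp: 1 codon.
Gly: 4 codons.
Asn: 2 codons.
1 × 1 × 4 × 2 = 8.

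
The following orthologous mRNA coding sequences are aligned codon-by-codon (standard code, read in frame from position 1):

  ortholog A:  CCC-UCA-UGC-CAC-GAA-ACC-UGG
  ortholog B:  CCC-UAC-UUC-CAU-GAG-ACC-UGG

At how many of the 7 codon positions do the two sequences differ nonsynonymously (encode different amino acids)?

Codon 1: CCC Pro / CCC Pro — identical.
Codon 2: UCA Ser / UAC Tyr — nonsynonymous.
Codon 3: UGC Cys / UUC Phe — nonsynonymous.
Codon 4: CAC His / CAU His — synonymous.
Codon 5: GAA Glu / GAG Glu — synonymous.
Codon 6: ACC Thr / ACC Thr — identical.
Codon 7: UGG Trp / UGG Trp — identical.
Nonsynonymous differences: 2.

2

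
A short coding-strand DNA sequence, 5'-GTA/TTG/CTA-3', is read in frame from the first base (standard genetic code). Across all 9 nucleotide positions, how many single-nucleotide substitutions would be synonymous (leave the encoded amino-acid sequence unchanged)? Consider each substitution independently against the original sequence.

9

Codon 1 (GTA, Val): 3 synonymous substitutions.
Codon 2 (TTG, Leu): 2 synonymous substitutions.
Codon 3 (CTA, Leu): 4 synonymous substitutions.
Total: 3 + 2 + 4 = 9.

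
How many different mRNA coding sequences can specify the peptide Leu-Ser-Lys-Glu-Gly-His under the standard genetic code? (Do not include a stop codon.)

1152

Leu: 6 codons.
Ser: 6 codons.
Lys: 2 codons.
Glu: 2 codons.
Gly: 4 codons.
His: 2 codons.
6 × 6 × 2 × 2 × 4 × 2 = 1152.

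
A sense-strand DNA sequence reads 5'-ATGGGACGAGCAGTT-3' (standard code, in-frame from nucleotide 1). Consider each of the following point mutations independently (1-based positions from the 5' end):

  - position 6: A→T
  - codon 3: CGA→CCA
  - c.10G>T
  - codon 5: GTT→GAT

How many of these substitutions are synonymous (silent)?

Codon 2: GGA (Gly) → GGT (Gly) — synonymous.
Codon 3: CGA (Arg) → CCA (Pro) — missense.
Codon 4: GCA (Ala) → TCA (Ser) — missense.
Codon 5: GTT (Val) → GAT (Asp) — missense.
Synonymous: 1 of 4.

1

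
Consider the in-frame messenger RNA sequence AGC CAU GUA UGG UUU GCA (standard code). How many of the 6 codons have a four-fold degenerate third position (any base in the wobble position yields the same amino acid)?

Codon 1 AGC (Ser): third position 2-fold.
Codon 2 CAU (His): third position 2-fold.
Codon 3 GUA (Val): third position 4-fold.
Codon 4 UGG (Trp): third position 1-fold.
Codon 5 UUU (Phe): third position 2-fold.
Codon 6 GCA (Ala): third position 4-fold.
Four-fold degenerate third positions: 2.

2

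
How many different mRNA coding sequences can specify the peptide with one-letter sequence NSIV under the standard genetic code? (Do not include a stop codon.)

Asn: 2 codons.
Ser: 6 codons.
Ile: 3 codons.
Val: 4 codons.
2 × 6 × 3 × 4 = 144.

144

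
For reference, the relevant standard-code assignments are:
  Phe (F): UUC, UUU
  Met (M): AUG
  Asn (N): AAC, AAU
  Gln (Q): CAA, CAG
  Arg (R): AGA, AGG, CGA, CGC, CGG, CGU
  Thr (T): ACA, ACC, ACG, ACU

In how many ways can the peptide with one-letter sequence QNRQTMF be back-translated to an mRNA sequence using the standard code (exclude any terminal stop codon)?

384

Gln: 2 codons.
Asn: 2 codons.
Arg: 6 codons.
Gln: 2 codons.
Thr: 4 codons.
Met: 1 codon.
Phe: 2 codons.
2 × 2 × 6 × 2 × 4 × 1 × 2 = 384.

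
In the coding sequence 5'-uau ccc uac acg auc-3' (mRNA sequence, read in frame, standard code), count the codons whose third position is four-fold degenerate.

2

Codon 1 UAU (Tyr): third position 2-fold.
Codon 2 CCC (Pro): third position 4-fold.
Codon 3 UAC (Tyr): third position 2-fold.
Codon 4 ACG (Thr): third position 4-fold.
Codon 5 AUC (Ile): third position 3-fold.
Four-fold degenerate third positions: 2.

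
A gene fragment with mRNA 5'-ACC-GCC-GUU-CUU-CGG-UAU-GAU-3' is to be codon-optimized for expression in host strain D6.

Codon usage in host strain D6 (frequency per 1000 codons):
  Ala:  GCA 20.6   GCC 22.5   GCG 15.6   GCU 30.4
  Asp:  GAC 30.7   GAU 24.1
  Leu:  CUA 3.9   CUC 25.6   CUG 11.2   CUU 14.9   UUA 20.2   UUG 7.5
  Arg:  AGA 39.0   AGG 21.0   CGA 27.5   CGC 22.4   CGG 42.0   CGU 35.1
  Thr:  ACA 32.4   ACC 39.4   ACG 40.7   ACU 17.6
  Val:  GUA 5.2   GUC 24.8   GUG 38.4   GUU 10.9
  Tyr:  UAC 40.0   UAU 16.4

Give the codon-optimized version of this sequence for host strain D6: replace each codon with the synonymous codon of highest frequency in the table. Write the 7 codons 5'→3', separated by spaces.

ACG GCU GUG CUC CGG UAC GAC

Codon 1 (Thr): best is ACG at 40.7.
Codon 2 (Ala): best is GCU at 30.4.
Codon 3 (Val): best is GUG at 38.4.
Codon 4 (Leu): best is CUC at 25.6.
Codon 5 (Arg): best is CGG at 42.0.
Codon 6 (Tyr): best is UAC at 40.0.
Codon 7 (Asp): best is GAC at 30.7.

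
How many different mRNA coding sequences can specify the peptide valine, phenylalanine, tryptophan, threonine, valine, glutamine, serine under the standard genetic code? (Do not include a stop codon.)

Val: 4 codons.
Phe: 2 codons.
Trp: 1 codon.
Thr: 4 codons.
Val: 4 codons.
Gln: 2 codons.
Ser: 6 codons.
4 × 2 × 1 × 4 × 4 × 2 × 6 = 1536.

1536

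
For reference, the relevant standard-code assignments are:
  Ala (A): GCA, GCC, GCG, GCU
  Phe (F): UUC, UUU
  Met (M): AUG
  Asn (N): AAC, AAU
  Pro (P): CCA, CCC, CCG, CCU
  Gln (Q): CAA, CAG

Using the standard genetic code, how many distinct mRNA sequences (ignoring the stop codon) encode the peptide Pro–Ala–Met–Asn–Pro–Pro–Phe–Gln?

2048

Pro: 4 codons.
Ala: 4 codons.
Met: 1 codon.
Asn: 2 codons.
Pro: 4 codons.
Pro: 4 codons.
Phe: 2 codons.
Gln: 2 codons.
4 × 4 × 1 × 2 × 4 × 4 × 2 × 2 = 2048.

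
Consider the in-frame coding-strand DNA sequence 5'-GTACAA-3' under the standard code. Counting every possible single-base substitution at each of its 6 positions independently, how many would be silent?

Codon 1 (GTA, Val): 3 synonymous substitutions.
Codon 2 (CAA, Gln): 1 synonymous substitution.
Total: 3 + 1 = 4.

4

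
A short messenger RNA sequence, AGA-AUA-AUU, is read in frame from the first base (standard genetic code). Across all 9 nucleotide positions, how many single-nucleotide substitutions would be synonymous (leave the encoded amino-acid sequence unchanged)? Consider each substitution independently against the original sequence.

6

Codon 1 (AGA, Arg): 2 synonymous substitutions.
Codon 2 (AUA, Ile): 2 synonymous substitutions.
Codon 3 (AUU, Ile): 2 synonymous substitutions.
Total: 2 + 2 + 2 = 6.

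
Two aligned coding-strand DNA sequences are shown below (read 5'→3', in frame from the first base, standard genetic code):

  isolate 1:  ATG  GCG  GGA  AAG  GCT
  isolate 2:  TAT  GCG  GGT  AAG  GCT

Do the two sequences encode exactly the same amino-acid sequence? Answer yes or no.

Codon 1: ATG Met / TAT Tyr — nonsynonymous.
Codon 2: GCG Ala / GCG Ala — identical.
Codon 3: GGA Gly / GGT Gly — synonymous.
Codon 4: AAG Lys / AAG Lys — identical.
Codon 5: GCT Ala / GCT Ala — identical.
Nonsynonymous differences: 1 → different protein.

no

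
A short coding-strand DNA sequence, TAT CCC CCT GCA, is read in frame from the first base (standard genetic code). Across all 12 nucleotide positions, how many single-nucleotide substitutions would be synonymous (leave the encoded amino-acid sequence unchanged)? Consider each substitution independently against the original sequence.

Codon 1 (TAT, Tyr): 1 synonymous substitution.
Codon 2 (CCC, Pro): 3 synonymous substitutions.
Codon 3 (CCT, Pro): 3 synonymous substitutions.
Codon 4 (GCA, Ala): 3 synonymous substitutions.
Total: 1 + 3 + 3 + 3 = 10.

10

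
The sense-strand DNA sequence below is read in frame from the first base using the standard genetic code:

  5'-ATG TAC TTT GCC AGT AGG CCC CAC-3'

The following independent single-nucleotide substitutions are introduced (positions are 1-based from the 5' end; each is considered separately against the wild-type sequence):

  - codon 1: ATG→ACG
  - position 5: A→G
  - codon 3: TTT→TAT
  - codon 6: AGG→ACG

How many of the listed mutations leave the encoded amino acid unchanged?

Codon 1: ATG (Met) → ACG (Thr) — missense.
Codon 2: TAC (Tyr) → TGC (Cys) — missense.
Codon 3: TTT (Phe) → TAT (Tyr) — missense.
Codon 6: AGG (Arg) → ACG (Thr) — missense.
Synonymous: 0 of 4.

0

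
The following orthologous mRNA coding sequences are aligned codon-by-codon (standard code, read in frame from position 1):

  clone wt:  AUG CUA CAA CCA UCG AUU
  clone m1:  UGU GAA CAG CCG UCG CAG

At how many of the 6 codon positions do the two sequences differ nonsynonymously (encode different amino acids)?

3

Codon 1: AUG Met / UGU Cys — nonsynonymous.
Codon 2: CUA Leu / GAA Glu — nonsynonymous.
Codon 3: CAA Gln / CAG Gln — synonymous.
Codon 4: CCA Pro / CCG Pro — synonymous.
Codon 5: UCG Ser / UCG Ser — identical.
Codon 6: AUU Ile / CAG Gln — nonsynonymous.
Nonsynonymous differences: 3.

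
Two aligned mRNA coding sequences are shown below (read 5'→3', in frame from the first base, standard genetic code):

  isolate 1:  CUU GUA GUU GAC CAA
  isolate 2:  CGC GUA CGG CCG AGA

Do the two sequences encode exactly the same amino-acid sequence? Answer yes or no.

no

Codon 1: CUU Leu / CGC Arg — nonsynonymous.
Codon 2: GUA Val / GUA Val — identical.
Codon 3: GUU Val / CGG Arg — nonsynonymous.
Codon 4: GAC Asp / CCG Pro — nonsynonymous.
Codon 5: CAA Gln / AGA Arg — nonsynonymous.
Nonsynonymous differences: 4 → different protein.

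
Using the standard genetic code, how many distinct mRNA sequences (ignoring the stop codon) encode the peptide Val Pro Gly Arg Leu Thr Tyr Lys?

36864

Val: 4 codons.
Pro: 4 codons.
Gly: 4 codons.
Arg: 6 codons.
Leu: 6 codons.
Thr: 4 codons.
Tyr: 2 codons.
Lys: 2 codons.
4 × 4 × 4 × 6 × 6 × 4 × 2 × 2 = 36864.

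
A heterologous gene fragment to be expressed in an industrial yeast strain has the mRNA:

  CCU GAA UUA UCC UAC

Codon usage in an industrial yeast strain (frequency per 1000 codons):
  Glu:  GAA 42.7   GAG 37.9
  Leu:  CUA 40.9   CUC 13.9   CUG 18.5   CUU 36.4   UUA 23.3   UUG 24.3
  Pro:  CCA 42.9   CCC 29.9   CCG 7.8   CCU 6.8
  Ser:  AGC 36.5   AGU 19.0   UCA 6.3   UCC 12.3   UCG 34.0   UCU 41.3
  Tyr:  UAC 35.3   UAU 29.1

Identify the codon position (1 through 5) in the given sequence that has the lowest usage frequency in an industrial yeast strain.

1

Codon 1 CCU (Pro): 6.8 per 1000.
Codon 2 GAA (Glu): 42.7 per 1000.
Codon 3 UUA (Leu): 23.3 per 1000.
Codon 4 UCC (Ser): 12.3 per 1000.
Codon 5 UAC (Tyr): 35.3 per 1000.
Lowest frequency is 6.8 at codon 1.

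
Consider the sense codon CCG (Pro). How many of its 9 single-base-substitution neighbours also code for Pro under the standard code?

Position 1: none → 0 synonymous.
Position 2: none → 0 synonymous.
Position 3: CCU, CCC, CCA → 3 synonymous.
Total: 0 + 0 + 3 = 3.

3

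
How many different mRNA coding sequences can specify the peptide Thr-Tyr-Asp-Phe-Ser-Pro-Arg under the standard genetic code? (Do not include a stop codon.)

4608

Thr: 4 codons.
Tyr: 2 codons.
Asp: 2 codons.
Phe: 2 codons.
Ser: 6 codons.
Pro: 4 codons.
Arg: 6 codons.
4 × 2 × 2 × 2 × 6 × 4 × 6 = 4608.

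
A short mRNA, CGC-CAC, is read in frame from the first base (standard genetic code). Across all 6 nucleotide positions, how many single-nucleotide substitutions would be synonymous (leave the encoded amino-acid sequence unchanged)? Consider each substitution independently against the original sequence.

Codon 1 (CGC, Arg): 3 synonymous substitutions.
Codon 2 (CAC, His): 1 synonymous substitution.
Total: 3 + 1 = 4.

4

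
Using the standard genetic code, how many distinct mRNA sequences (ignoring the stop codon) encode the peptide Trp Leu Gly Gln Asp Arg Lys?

Trp: 1 codon.
Leu: 6 codons.
Gly: 4 codons.
Gln: 2 codons.
Asp: 2 codons.
Arg: 6 codons.
Lys: 2 codons.
1 × 6 × 4 × 2 × 2 × 6 × 2 = 1152.

1152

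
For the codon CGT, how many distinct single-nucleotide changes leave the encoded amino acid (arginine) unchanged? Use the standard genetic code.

3

Position 1: none → 0 synonymous.
Position 2: none → 0 synonymous.
Position 3: CGC, CGA, CGG → 3 synonymous.
Total: 0 + 0 + 3 = 3.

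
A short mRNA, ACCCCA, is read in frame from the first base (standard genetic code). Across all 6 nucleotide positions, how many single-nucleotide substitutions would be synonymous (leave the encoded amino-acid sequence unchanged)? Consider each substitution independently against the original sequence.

Codon 1 (ACC, Thr): 3 synonymous substitutions.
Codon 2 (CCA, Pro): 3 synonymous substitutions.
Total: 3 + 3 = 6.

6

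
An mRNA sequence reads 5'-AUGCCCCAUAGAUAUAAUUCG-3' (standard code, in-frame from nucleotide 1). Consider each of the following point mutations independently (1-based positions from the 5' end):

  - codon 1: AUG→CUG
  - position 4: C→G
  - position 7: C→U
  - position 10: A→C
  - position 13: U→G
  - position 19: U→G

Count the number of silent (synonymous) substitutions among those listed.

Codon 1: AUG (Met) → CUG (Leu) — missense.
Codon 2: CCC (Pro) → GCC (Ala) — missense.
Codon 3: CAU (His) → UAU (Tyr) — missense.
Codon 4: AGA (Arg) → CGA (Arg) — synonymous.
Codon 5: UAU (Tyr) → GAU (Asp) — missense.
Codon 7: UCG (Ser) → GCG (Ala) — missense.
Synonymous: 1 of 6.

1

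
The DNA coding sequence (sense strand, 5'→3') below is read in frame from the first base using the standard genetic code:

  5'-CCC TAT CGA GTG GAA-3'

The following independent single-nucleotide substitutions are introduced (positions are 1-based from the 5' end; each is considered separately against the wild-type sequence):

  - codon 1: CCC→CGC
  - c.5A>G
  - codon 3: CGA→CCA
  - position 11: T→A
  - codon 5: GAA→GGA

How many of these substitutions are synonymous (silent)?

Codon 1: CCC (Pro) → CGC (Arg) — missense.
Codon 2: TAT (Tyr) → TGT (Cys) — missense.
Codon 3: CGA (Arg) → CCA (Pro) — missense.
Codon 4: GTG (Val) → GAG (Glu) — missense.
Codon 5: GAA (Glu) → GGA (Gly) — missense.
Synonymous: 0 of 5.

0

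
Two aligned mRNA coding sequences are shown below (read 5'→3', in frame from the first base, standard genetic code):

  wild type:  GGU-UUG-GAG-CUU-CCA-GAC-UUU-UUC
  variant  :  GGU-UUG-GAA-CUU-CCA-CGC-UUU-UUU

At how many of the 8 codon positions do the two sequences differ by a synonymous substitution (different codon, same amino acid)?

2

Codon 1: GGU Gly / GGU Gly — identical.
Codon 2: UUG Leu / UUG Leu — identical.
Codon 3: GAG Glu / GAA Glu — synonymous.
Codon 4: CUU Leu / CUU Leu — identical.
Codon 5: CCA Pro / CCA Pro — identical.
Codon 6: GAC Asp / CGC Arg — nonsynonymous.
Codon 7: UUU Phe / UUU Phe — identical.
Codon 8: UUC Phe / UUU Phe — synonymous.
Synonymous differences: 2.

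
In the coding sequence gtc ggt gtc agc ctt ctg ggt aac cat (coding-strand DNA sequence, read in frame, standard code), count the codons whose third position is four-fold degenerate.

6

Codon 1 GTC (Val): third position 4-fold.
Codon 2 GGT (Gly): third position 4-fold.
Codon 3 GTC (Val): third position 4-fold.
Codon 4 AGC (Ser): third position 2-fold.
Codon 5 CTT (Leu): third position 4-fold.
Codon 6 CTG (Leu): third position 4-fold.
Codon 7 GGT (Gly): third position 4-fold.
Codon 8 AAC (Asn): third position 2-fold.
Codon 9 CAT (His): third position 2-fold.
Four-fold degenerate third positions: 6.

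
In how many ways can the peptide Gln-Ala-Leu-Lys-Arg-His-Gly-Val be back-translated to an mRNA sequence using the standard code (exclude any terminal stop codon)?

Gln: 2 codons.
Ala: 4 codons.
Leu: 6 codons.
Lys: 2 codons.
Arg: 6 codons.
His: 2 codons.
Gly: 4 codons.
Val: 4 codons.
2 × 4 × 6 × 2 × 6 × 2 × 4 × 4 = 18432.

18432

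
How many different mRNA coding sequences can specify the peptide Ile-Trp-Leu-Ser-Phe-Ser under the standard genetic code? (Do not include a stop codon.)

Ile: 3 codons.
Trp: 1 codon.
Leu: 6 codons.
Ser: 6 codons.
Phe: 2 codons.
Ser: 6 codons.
3 × 1 × 6 × 6 × 2 × 6 = 1296.

1296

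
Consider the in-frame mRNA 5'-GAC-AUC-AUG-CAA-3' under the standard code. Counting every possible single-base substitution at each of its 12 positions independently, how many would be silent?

4

Codon 1 (GAC, Asp): 1 synonymous substitution.
Codon 2 (AUC, Ile): 2 synonymous substitutions.
Codon 3 (AUG, Met): 0 synonymous substitutions.
Codon 4 (CAA, Gln): 1 synonymous substitution.
Total: 1 + 2 + 0 + 1 = 4.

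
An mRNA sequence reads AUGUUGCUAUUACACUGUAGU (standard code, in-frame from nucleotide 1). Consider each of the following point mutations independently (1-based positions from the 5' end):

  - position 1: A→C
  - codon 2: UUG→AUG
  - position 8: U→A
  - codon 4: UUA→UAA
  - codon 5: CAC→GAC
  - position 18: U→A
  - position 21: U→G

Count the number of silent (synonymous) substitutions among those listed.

Codon 1: AUG (Met) → CUG (Leu) — missense.
Codon 2: UUG (Leu) → AUG (Met) — missense.
Codon 3: CUA (Leu) → CAA (Gln) — missense.
Codon 4: UUA (Leu) → UAA (Stop) — nonsense.
Codon 5: CAC (His) → GAC (Asp) — missense.
Codon 6: UGU (Cys) → UGA (Stop) — nonsense.
Codon 7: AGU (Ser) → AGG (Arg) — missense.
Synonymous: 0 of 7.

0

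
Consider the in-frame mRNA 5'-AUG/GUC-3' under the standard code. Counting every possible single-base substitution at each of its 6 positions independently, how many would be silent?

3

Codon 1 (AUG, Met): 0 synonymous substitutions.
Codon 2 (GUC, Val): 3 synonymous substitutions.
Total: 0 + 3 = 3.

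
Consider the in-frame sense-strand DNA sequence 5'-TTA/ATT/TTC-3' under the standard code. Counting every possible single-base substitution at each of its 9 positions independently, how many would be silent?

5

Codon 1 (TTA, Leu): 2 synonymous substitutions.
Codon 2 (ATT, Ile): 2 synonymous substitutions.
Codon 3 (TTC, Phe): 1 synonymous substitution.
Total: 2 + 2 + 1 = 5.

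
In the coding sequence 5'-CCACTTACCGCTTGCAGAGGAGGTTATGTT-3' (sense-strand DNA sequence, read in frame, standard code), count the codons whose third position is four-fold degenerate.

7

Codon 1 CCA (Pro): third position 4-fold.
Codon 2 CTT (Leu): third position 4-fold.
Codon 3 ACC (Thr): third position 4-fold.
Codon 4 GCT (Ala): third position 4-fold.
Codon 5 TGC (Cys): third position 2-fold.
Codon 6 AGA (Arg): third position 2-fold.
Codon 7 GGA (Gly): third position 4-fold.
Codon 8 GGT (Gly): third position 4-fold.
Codon 9 TAT (Tyr): third position 2-fold.
Codon 10 GTT (Val): third position 4-fold.
Four-fold degenerate third positions: 7.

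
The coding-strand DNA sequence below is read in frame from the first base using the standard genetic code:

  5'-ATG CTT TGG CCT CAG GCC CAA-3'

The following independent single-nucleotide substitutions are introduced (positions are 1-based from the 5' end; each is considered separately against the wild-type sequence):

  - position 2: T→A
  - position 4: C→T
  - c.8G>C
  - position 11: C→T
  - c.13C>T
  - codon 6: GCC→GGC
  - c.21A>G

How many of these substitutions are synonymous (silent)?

1

Codon 1: ATG (Met) → AAG (Lys) — missense.
Codon 2: CTT (Leu) → TTT (Phe) — missense.
Codon 3: TGG (Trp) → TCG (Ser) — missense.
Codon 4: CCT (Pro) → CTT (Leu) — missense.
Codon 5: CAG (Gln) → TAG (Stop) — nonsense.
Codon 6: GCC (Ala) → GGC (Gly) — missense.
Codon 7: CAA (Gln) → CAG (Gln) — synonymous.
Synonymous: 1 of 7.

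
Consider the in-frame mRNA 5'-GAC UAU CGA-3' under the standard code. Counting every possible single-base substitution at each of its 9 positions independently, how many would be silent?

Codon 1 (GAC, Asp): 1 synonymous substitution.
Codon 2 (UAU, Tyr): 1 synonymous substitution.
Codon 3 (CGA, Arg): 4 synonymous substitutions.
Total: 1 + 1 + 4 = 6.

6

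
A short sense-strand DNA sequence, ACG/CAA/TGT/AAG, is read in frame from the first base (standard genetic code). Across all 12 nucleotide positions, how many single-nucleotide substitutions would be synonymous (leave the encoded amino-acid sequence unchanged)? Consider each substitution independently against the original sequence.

Codon 1 (ACG, Thr): 3 synonymous substitutions.
Codon 2 (CAA, Gln): 1 synonymous substitution.
Codon 3 (TGT, Cys): 1 synonymous substitution.
Codon 4 (AAG, Lys): 1 synonymous substitution.
Total: 3 + 1 + 1 + 1 = 6.

6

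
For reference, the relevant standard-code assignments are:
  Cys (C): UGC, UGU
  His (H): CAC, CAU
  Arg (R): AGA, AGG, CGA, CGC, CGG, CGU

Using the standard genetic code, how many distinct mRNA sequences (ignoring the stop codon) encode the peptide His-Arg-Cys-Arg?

144

His: 2 codons.
Arg: 6 codons.
Cys: 2 codons.
Arg: 6 codons.
2 × 6 × 2 × 6 = 144.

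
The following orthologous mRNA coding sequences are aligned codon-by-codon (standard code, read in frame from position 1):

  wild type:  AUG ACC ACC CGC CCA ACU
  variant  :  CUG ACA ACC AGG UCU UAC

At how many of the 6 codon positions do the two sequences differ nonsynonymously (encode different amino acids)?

3

Codon 1: AUG Met / CUG Leu — nonsynonymous.
Codon 2: ACC Thr / ACA Thr — synonymous.
Codon 3: ACC Thr / ACC Thr — identical.
Codon 4: CGC Arg / AGG Arg — synonymous.
Codon 5: CCA Pro / UCU Ser — nonsynonymous.
Codon 6: ACU Thr / UAC Tyr — nonsynonymous.
Nonsynonymous differences: 3.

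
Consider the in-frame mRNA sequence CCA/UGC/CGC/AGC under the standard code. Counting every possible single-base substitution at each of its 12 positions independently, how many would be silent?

Codon 1 (CCA, Pro): 3 synonymous substitutions.
Codon 2 (UGC, Cys): 1 synonymous substitution.
Codon 3 (CGC, Arg): 3 synonymous substitutions.
Codon 4 (AGC, Ser): 1 synonymous substitution.
Total: 3 + 1 + 3 + 1 = 8.

8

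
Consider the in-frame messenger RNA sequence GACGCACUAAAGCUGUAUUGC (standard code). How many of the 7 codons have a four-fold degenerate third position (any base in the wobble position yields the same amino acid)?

Codon 1 GAC (Asp): third position 2-fold.
Codon 2 GCA (Ala): third position 4-fold.
Codon 3 CUA (Leu): third position 4-fold.
Codon 4 AAG (Lys): third position 2-fold.
Codon 5 CUG (Leu): third position 4-fold.
Codon 6 UAU (Tyr): third position 2-fold.
Codon 7 UGC (Cys): third position 2-fold.
Four-fold degenerate third positions: 3.

3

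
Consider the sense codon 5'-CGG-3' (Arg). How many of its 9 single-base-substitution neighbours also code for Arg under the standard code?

4

Position 1: AGG → 1 synonymous.
Position 2: none → 0 synonymous.
Position 3: CGU, CGC, CGA → 3 synonymous.
Total: 1 + 0 + 3 = 4.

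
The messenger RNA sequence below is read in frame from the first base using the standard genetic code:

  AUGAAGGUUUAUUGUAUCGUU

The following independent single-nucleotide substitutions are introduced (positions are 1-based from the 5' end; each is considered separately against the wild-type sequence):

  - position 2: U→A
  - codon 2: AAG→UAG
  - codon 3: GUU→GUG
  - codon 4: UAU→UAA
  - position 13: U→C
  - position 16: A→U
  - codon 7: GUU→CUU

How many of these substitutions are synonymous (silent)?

1

Codon 1: AUG (Met) → AAG (Lys) — missense.
Codon 2: AAG (Lys) → UAG (Stop) — nonsense.
Codon 3: GUU (Val) → GUG (Val) — synonymous.
Codon 4: UAU (Tyr) → UAA (Stop) — nonsense.
Codon 5: UGU (Cys) → CGU (Arg) — missense.
Codon 6: AUC (Ile) → UUC (Phe) — missense.
Codon 7: GUU (Val) → CUU (Leu) — missense.
Synonymous: 1 of 7.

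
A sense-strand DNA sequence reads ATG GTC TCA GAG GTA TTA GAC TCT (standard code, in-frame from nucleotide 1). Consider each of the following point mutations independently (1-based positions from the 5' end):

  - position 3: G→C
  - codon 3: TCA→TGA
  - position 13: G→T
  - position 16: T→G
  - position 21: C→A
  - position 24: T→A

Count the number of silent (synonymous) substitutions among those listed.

Codon 1: ATG (Met) → ATC (Ile) — missense.
Codon 3: TCA (Ser) → TGA (Stop) — nonsense.
Codon 5: GTA (Val) → TTA (Leu) — missense.
Codon 6: TTA (Leu) → GTA (Val) — missense.
Codon 7: GAC (Asp) → GAA (Glu) — missense.
Codon 8: TCT (Ser) → TCA (Ser) — synonymous.
Synonymous: 1 of 6.

1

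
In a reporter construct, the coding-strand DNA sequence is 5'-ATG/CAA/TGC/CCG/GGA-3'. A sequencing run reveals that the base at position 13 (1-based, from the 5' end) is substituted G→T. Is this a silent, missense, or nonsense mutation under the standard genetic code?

nonsense

Position 13 falls in codon 5: GGA → Gly.
After the substitution the codon is TGA → Stop.
The new codon is a stop codon, so this is a nonsense mutation.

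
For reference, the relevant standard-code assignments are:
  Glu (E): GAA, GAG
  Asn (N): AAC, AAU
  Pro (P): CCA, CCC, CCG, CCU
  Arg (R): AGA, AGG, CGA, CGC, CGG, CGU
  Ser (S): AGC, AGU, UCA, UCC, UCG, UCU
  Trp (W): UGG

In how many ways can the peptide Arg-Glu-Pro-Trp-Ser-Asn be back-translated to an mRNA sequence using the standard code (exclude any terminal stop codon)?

576

Arg: 6 codons.
Glu: 2 codons.
Pro: 4 codons.
Trp: 1 codon.
Ser: 6 codons.
Asn: 2 codons.
6 × 2 × 4 × 1 × 6 × 2 = 576.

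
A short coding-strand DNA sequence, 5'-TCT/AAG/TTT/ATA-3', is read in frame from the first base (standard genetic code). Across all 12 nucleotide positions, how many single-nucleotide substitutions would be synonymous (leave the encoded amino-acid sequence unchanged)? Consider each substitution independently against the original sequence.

7

Codon 1 (TCT, Ser): 3 synonymous substitutions.
Codon 2 (AAG, Lys): 1 synonymous substitution.
Codon 3 (TTT, Phe): 1 synonymous substitution.
Codon 4 (ATA, Ile): 2 synonymous substitutions.
Total: 3 + 1 + 1 + 2 = 7.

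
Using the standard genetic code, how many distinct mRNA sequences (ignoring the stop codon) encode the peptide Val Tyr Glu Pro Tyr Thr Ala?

Val: 4 codons.
Tyr: 2 codons.
Glu: 2 codons.
Pro: 4 codons.
Tyr: 2 codons.
Thr: 4 codons.
Ala: 4 codons.
4 × 2 × 2 × 4 × 2 × 4 × 4 = 2048.

2048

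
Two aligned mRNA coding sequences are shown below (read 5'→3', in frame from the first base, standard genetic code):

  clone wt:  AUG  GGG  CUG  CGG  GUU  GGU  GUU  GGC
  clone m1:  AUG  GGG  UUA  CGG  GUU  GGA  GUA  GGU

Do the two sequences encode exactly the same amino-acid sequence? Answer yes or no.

Codon 1: AUG Met / AUG Met — identical.
Codon 2: GGG Gly / GGG Gly — identical.
Codon 3: CUG Leu / UUA Leu — synonymous.
Codon 4: CGG Arg / CGG Arg — identical.
Codon 5: GUU Val / GUU Val — identical.
Codon 6: GGU Gly / GGA Gly — synonymous.
Codon 7: GUU Val / GUA Val — synonymous.
Codon 8: GGC Gly / GGU Gly — synonymous.
Nonsynonymous differences: 0 → same protein.

yes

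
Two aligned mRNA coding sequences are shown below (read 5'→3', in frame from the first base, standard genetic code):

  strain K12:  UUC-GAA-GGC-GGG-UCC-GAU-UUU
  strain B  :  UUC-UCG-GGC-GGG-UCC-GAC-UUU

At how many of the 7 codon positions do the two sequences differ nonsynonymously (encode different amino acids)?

Codon 1: UUC Phe / UUC Phe — identical.
Codon 2: GAA Glu / UCG Ser — nonsynonymous.
Codon 3: GGC Gly / GGC Gly — identical.
Codon 4: GGG Gly / GGG Gly — identical.
Codon 5: UCC Ser / UCC Ser — identical.
Codon 6: GAU Asp / GAC Asp — synonymous.
Codon 7: UUU Phe / UUU Phe — identical.
Nonsynonymous differences: 1.

1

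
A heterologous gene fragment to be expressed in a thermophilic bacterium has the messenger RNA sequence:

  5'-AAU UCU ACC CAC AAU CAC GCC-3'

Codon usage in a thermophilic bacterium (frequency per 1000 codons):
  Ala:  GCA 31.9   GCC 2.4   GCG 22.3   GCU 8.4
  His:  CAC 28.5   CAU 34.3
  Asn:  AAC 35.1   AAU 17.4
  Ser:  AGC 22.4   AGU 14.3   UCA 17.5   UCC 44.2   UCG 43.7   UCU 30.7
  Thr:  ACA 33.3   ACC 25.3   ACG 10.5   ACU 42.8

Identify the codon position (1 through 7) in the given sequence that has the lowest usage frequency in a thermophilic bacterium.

7

Codon 1 AAU (Asn): 17.4 per 1000.
Codon 2 UCU (Ser): 30.7 per 1000.
Codon 3 ACC (Thr): 25.3 per 1000.
Codon 4 CAC (His): 28.5 per 1000.
Codon 5 AAU (Asn): 17.4 per 1000.
Codon 6 CAC (His): 28.5 per 1000.
Codon 7 GCC (Ala): 2.4 per 1000.
Lowest frequency is 2.4 at codon 7.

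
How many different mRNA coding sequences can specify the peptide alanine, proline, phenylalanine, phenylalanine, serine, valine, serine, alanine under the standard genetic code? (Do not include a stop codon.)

Ala: 4 codons.
Pro: 4 codons.
Phe: 2 codons.
Phe: 2 codons.
Ser: 6 codons.
Val: 4 codons.
Ser: 6 codons.
Ala: 4 codons.
4 × 4 × 2 × 2 × 6 × 4 × 6 × 4 = 36864.

36864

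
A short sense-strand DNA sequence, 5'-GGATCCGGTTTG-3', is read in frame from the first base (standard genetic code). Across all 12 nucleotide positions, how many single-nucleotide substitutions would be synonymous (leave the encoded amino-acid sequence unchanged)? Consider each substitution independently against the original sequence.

11

Codon 1 (GGA, Gly): 3 synonymous substitutions.
Codon 2 (TCC, Ser): 3 synonymous substitutions.
Codon 3 (GGT, Gly): 3 synonymous substitutions.
Codon 4 (TTG, Leu): 2 synonymous substitutions.
Total: 3 + 3 + 3 + 2 = 11.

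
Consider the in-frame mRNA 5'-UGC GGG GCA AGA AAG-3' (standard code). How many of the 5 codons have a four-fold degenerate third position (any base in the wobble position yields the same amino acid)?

2

Codon 1 UGC (Cys): third position 2-fold.
Codon 2 GGG (Gly): third position 4-fold.
Codon 3 GCA (Ala): third position 4-fold.
Codon 4 AGA (Arg): third position 2-fold.
Codon 5 AAG (Lys): third position 2-fold.
Four-fold degenerate third positions: 2.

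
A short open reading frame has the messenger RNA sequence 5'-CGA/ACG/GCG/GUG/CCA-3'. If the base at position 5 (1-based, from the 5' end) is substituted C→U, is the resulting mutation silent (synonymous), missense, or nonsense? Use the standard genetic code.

Position 5 falls in codon 2: ACG → Thr.
After the substitution the codon is AUG → Met.
Thr ≠ Met, so this is a missense mutation.

missense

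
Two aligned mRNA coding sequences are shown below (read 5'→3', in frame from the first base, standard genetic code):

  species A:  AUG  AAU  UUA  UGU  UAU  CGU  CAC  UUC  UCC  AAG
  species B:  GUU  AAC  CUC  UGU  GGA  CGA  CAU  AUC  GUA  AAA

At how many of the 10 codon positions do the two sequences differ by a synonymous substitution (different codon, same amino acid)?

5

Codon 1: AUG Met / GUU Val — nonsynonymous.
Codon 2: AAU Asn / AAC Asn — synonymous.
Codon 3: UUA Leu / CUC Leu — synonymous.
Codon 4: UGU Cys / UGU Cys — identical.
Codon 5: UAU Tyr / GGA Gly — nonsynonymous.
Codon 6: CGU Arg / CGA Arg — synonymous.
Codon 7: CAC His / CAU His — synonymous.
Codon 8: UUC Phe / AUC Ile — nonsynonymous.
Codon 9: UCC Ser / GUA Val — nonsynonymous.
Codon 10: AAG Lys / AAA Lys — synonymous.
Synonymous differences: 5.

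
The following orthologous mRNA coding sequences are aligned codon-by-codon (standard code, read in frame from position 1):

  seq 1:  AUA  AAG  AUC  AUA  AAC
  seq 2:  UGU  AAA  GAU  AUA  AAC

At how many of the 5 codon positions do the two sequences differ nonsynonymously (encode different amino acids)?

Codon 1: AUA Ile / UGU Cys — nonsynonymous.
Codon 2: AAG Lys / AAA Lys — synonymous.
Codon 3: AUC Ile / GAU Asp — nonsynonymous.
Codon 4: AUA Ile / AUA Ile — identical.
Codon 5: AAC Asn / AAC Asn — identical.
Nonsynonymous differences: 2.

2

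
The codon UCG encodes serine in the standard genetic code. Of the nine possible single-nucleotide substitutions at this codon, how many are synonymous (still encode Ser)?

Position 1: none → 0 synonymous.
Position 2: none → 0 synonymous.
Position 3: UCU, UCC, UCA → 3 synonymous.
Total: 0 + 0 + 3 = 3.

3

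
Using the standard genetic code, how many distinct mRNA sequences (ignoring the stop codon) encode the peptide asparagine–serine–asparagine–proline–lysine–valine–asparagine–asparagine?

3072

Asn: 2 codons.
Ser: 6 codons.
Asn: 2 codons.
Pro: 4 codons.
Lys: 2 codons.
Val: 4 codons.
Asn: 2 codons.
Asn: 2 codons.
2 × 6 × 2 × 4 × 2 × 4 × 2 × 2 = 3072.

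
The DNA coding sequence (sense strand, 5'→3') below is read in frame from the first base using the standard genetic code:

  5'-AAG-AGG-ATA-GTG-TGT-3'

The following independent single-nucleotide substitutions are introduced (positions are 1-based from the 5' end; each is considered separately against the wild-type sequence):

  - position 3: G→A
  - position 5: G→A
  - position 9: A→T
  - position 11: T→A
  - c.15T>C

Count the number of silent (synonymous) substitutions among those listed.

3

Codon 1: AAG (Lys) → AAA (Lys) — synonymous.
Codon 2: AGG (Arg) → AAG (Lys) — missense.
Codon 3: ATA (Ile) → ATT (Ile) — synonymous.
Codon 4: GTG (Val) → GAG (Glu) — missense.
Codon 5: TGT (Cys) → TGC (Cys) — synonymous.
Synonymous: 3 of 5.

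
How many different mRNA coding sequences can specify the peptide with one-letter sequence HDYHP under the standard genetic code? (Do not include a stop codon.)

64

His: 2 codons.
Asp: 2 codons.
Tyr: 2 codons.
His: 2 codons.
Pro: 4 codons.
2 × 2 × 2 × 2 × 4 = 64.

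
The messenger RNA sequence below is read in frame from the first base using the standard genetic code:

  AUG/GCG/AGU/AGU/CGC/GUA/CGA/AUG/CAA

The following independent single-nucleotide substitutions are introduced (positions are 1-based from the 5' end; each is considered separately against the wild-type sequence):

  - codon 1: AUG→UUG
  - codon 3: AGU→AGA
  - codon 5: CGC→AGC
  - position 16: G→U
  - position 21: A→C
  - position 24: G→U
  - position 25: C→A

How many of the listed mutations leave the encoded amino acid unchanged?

1

Codon 1: AUG (Met) → UUG (Leu) — missense.
Codon 3: AGU (Ser) → AGA (Arg) — missense.
Codon 5: CGC (Arg) → AGC (Ser) — missense.
Codon 6: GUA (Val) → UUA (Leu) — missense.
Codon 7: CGA (Arg) → CGC (Arg) — synonymous.
Codon 8: AUG (Met) → AUU (Ile) — missense.
Codon 9: CAA (Gln) → AAA (Lys) — missense.
Synonymous: 1 of 7.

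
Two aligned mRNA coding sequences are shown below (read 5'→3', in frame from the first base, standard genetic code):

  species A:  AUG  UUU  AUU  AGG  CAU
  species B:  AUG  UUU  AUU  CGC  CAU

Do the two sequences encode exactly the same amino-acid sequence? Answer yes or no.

Codon 1: AUG Met / AUG Met — identical.
Codon 2: UUU Phe / UUU Phe — identical.
Codon 3: AUU Ile / AUU Ile — identical.
Codon 4: AGG Arg / CGC Arg — synonymous.
Codon 5: CAU His / CAU His — identical.
Nonsynonymous differences: 0 → same protein.

yes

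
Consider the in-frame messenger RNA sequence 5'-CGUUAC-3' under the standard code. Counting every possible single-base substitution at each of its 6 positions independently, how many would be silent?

Codon 1 (CGU, Arg): 3 synonymous substitutions.
Codon 2 (UAC, Tyr): 1 synonymous substitution.
Total: 3 + 1 = 4.

4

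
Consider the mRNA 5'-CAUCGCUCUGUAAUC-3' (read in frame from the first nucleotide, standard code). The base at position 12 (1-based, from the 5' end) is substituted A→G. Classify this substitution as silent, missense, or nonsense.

silent

Position 12 falls in codon 4: GUA → Val.
After the substitution the codon is GUG → Val.
Both encode Val, so the change is synonymous.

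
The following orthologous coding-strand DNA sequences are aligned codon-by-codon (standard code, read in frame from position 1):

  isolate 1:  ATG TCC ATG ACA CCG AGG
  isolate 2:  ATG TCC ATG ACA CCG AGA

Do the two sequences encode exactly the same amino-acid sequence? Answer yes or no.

Codon 1: ATG Met / ATG Met — identical.
Codon 2: TCC Ser / TCC Ser — identical.
Codon 3: ATG Met / ATG Met — identical.
Codon 4: ACA Thr / ACA Thr — identical.
Codon 5: CCG Pro / CCG Pro — identical.
Codon 6: AGG Arg / AGA Arg — synonymous.
Nonsynonymous differences: 0 → same protein.

yes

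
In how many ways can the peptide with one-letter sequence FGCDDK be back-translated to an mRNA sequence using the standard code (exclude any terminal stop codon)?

128

Phe: 2 codons.
Gly: 4 codons.
Cys: 2 codons.
Asp: 2 codons.
Asp: 2 codons.
Lys: 2 codons.
2 × 4 × 2 × 2 × 2 × 2 = 128.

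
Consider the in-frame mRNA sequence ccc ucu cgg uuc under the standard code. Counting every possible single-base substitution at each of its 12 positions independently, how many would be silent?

Codon 1 (CCC, Pro): 3 synonymous substitutions.
Codon 2 (UCU, Ser): 3 synonymous substitutions.
Codon 3 (CGG, Arg): 4 synonymous substitutions.
Codon 4 (UUC, Phe): 1 synonymous substitution.
Total: 3 + 3 + 4 + 1 = 11.

11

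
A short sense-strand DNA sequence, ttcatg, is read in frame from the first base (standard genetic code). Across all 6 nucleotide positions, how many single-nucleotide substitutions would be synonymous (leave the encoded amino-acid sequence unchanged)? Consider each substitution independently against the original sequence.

Codon 1 (TTC, Phe): 1 synonymous substitution.
Codon 2 (ATG, Met): 0 synonymous substitutions.
Total: 1 + 0 = 1.

1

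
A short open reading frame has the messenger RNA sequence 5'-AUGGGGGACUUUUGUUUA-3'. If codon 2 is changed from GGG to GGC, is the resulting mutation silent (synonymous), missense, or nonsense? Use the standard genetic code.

Position 6 falls in codon 2: GGG → Gly.
After the substitution the codon is GGC → Gly.
Both encode Gly, so the change is synonymous.

silent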